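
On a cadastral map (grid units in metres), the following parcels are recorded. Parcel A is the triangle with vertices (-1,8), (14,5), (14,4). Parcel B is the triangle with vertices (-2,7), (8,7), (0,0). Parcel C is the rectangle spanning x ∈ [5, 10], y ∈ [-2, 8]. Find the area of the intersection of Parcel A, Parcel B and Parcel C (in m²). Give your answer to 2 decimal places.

The intersection is the polygon with vertices (6.774,5.927), (5,6.4), (5,6.8), (7.256,6.349).
By the shoelace formula its area is 0.94.

0.94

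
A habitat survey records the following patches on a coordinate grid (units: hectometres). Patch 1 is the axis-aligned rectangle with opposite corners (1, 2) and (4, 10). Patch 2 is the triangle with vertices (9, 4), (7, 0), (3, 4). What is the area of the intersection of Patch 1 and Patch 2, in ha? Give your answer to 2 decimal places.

The intersection is the polygon with vertices (4,3), (3,4), (4,4).
By the shoelace formula its area is 0.50.

0.50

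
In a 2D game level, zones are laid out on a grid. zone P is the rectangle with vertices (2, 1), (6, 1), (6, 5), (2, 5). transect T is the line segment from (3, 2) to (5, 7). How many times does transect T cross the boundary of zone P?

1

The segment meets the boundary at (4.2,5).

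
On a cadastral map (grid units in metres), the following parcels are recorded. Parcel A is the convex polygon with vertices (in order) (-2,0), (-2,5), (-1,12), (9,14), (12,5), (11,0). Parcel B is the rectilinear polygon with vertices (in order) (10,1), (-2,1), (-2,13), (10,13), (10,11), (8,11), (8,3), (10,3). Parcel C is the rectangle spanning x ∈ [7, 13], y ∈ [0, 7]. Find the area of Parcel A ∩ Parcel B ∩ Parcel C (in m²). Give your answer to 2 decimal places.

The intersection is the polygon with vertices (8,3), (10,3), (10,1), (7,1), (7,7), (8,7).
By the shoelace formula its area is 10.00.

10.00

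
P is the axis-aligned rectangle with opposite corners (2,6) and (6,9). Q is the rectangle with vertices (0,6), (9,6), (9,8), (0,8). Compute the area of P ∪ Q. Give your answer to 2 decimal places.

By inclusion–exclusion:
Individual areas: |P| = 12, |Q| = 18.
|P∩Q|: x∈[2,6], y∈[6,8] → 4·2 = 8.
|P ∪ Q| = 30 − 8 = 22.00.

22.00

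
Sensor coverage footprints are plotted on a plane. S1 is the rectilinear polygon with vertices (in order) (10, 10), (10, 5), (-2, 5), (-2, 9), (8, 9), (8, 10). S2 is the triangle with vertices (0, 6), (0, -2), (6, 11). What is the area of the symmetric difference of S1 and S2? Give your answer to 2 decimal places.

|S1| = 50, |S2| = 24, |S1∩S2| = 11.2154.
|S1 △ S2| = |S1| + |S2| − 2·|S1∩S2| = 50 + 24 − 22.4308 = 51.57.

51.57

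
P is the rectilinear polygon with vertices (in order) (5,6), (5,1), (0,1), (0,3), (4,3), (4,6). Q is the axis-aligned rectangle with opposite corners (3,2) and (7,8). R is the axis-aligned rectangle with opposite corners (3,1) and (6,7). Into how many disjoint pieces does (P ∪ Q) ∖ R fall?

2

(P ∪ Q) ∖ R splits into 2 disjoint pieces (area 6, area 9).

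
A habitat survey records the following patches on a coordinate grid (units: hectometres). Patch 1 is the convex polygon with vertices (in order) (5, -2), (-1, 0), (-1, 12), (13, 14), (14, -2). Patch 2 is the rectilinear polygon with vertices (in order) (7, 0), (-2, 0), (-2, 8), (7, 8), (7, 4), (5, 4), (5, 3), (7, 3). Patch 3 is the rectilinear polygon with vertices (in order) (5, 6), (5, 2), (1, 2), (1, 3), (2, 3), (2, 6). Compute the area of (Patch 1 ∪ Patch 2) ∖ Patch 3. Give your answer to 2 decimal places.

207.00

|Patch 1 ∪ Patch 2| = 220.
|(Patch 1 ∪ Patch 2) ∩ Patch 3| = 13.
|(Patch 1 ∪ Patch 2) ∖ Patch 3| = 220 − 13 = 207.00.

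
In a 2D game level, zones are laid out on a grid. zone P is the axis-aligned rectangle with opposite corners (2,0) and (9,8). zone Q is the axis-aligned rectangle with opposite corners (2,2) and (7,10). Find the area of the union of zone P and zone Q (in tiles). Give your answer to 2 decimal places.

66.00

By inclusion–exclusion:
Individual areas: |zone P| = 56, |zone Q| = 40.
|zone P∩zone Q|: x∈[2,7], y∈[2,8] → 5·6 = 30.
|zone P ∪ zone Q| = 96 − 30 = 66.00.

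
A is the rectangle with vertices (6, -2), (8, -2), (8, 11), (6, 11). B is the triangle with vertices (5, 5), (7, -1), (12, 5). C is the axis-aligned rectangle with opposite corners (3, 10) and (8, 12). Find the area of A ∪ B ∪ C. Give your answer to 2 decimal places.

By inclusion–exclusion:
Individual areas: |A| = 26, |B| = 21, |C| = 10.
|A∩B| = 9.9.
|A∩C|: x∈[6,8], y∈[10,11] → 2·1 = 2.
|B∩C| = 0.
|A∩B∩C| = 0.
|A ∪ B ∪ C| = 57 − 11.9 + 0 = 45.10.

45.10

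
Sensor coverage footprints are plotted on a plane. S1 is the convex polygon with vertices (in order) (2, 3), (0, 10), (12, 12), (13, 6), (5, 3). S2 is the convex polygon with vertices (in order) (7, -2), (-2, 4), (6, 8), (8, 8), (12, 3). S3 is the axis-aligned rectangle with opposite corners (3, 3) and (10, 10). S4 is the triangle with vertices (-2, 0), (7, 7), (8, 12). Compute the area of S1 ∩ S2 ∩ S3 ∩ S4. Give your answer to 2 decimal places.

The intersection is the polygon with vertices (7.2,8), (7,7), (3,3.889), (3,6), (3.714,6.857), (6,8).
By the shoelace formula its area is 7.89.

7.89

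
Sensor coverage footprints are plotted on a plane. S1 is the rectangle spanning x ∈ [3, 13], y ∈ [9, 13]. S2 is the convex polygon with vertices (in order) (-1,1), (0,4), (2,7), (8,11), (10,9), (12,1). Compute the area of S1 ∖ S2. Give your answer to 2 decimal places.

35.00

|S1| = 40, |S1∩S2| = 5.
|S1 ∖ S2| = |S1| − |S1∩S2| = 40 − 5 = 35.00.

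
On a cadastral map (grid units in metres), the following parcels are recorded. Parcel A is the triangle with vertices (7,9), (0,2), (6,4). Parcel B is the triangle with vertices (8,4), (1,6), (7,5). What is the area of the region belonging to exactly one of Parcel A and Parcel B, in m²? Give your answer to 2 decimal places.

14.04

|Parcel A| = 14, |Parcel B| = 2.5, |Parcel A∩Parcel B| = 1.2318.
|Parcel A △ Parcel B| = |Parcel A| + |Parcel B| − 2·|Parcel A∩Parcel B| = 14 + 2.5 − 2.4636 = 14.04.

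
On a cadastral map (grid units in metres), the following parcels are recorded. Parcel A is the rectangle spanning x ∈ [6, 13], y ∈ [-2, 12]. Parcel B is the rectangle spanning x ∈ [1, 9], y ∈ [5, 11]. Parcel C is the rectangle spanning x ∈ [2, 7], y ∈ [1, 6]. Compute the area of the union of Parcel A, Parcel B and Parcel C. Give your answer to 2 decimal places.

144.00

By inclusion–exclusion:
Individual areas: |Parcel A| = 98, |Parcel B| = 48, |Parcel C| = 25.
|Parcel A∩Parcel B|: x∈[6,9], y∈[5,11] → 3·6 = 18.
|Parcel A∩Parcel C|: x∈[6,7], y∈[1,6] → 1·5 = 5.
|Parcel B∩Parcel C|: x∈[2,7], y∈[5,6] → 5·1 = 5.
|Parcel A∩Parcel B∩Parcel C| = 1.
|Parcel A ∪ Parcel B ∪ Parcel C| = 171 − 28 + 1 = 144.00.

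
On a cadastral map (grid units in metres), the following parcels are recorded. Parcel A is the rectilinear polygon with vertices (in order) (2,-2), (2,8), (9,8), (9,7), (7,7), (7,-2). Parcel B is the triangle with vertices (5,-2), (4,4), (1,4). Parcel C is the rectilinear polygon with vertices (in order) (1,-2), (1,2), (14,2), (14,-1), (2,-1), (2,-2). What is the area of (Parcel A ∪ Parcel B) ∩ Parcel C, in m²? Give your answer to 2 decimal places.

15.00

|Parcel A ∪ Parcel B| = 52.75.
|(Parcel A ∪ Parcel B) ∩ Parcel C| = 15.00.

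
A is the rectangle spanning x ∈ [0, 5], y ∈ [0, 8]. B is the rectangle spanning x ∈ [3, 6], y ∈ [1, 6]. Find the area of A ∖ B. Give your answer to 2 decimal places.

30.00

|A∩B|: x∈[3,5], y∈[1,6] → 2·5 = 10.
|A| = 40.
|A ∖ B| = |A| − |A∩B| = 40 − 10 = 30.00.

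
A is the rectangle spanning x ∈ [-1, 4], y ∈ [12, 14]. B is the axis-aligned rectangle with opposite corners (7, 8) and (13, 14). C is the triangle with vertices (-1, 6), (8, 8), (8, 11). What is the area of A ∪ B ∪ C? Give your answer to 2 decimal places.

56.78

By inclusion–exclusion:
Individual areas: |A| = 10, |B| = 36, |C| = 13.5.
|A∩B| = 0 (no overlap).
|A∩C| = 0.
|B∩C| = 2.7222.
|A∩B∩C| = 0.
|A ∪ B ∪ C| = 59.5 − 2.7222 + 0 = 56.78.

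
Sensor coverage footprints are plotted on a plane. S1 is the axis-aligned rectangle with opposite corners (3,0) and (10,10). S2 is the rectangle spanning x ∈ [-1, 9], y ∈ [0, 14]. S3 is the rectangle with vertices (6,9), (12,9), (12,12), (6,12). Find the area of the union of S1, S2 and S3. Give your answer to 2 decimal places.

158.00

By inclusion–exclusion:
Individual areas: |S1| = 70, |S2| = 140, |S3| = 18.
|S1∩S2|: x∈[3,9], y∈[0,10] → 6·10 = 60.
|S1∩S3|: x∈[6,10], y∈[9,10] → 4·1 = 4.
|S2∩S3|: x∈[6,9], y∈[9,12] → 3·3 = 9.
|S1∩S2∩S3| = 3.
|S1 ∪ S2 ∪ S3| = 228 − 73 + 3 = 158.00.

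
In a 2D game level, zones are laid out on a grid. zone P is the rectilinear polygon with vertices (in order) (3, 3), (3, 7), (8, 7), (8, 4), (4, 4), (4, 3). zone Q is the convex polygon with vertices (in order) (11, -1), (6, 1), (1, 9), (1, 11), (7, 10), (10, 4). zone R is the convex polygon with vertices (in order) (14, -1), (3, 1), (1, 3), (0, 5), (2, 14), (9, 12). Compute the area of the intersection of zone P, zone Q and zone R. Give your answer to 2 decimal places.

The intersection is the polygon with vertices (8,7), (8,4), (4.125,4), (3,5.8), (3,7).
By the shoelace formula its area is 13.99.

13.99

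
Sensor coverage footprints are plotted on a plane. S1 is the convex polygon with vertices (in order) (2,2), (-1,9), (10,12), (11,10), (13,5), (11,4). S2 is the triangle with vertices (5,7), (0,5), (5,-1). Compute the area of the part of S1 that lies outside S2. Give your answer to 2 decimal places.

74.44

|S1| = 89, |S1∩S2| = 14.5561.
|S1 ∖ S2| = |S1| − |S1∩S2| = 89 − 14.5561 = 74.44.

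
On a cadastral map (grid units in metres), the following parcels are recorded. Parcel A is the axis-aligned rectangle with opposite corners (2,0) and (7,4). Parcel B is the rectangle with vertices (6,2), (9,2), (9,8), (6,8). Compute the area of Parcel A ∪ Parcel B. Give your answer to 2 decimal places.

36.00

By inclusion–exclusion:
Individual areas: |Parcel A| = 20, |Parcel B| = 18.
|Parcel A∩Parcel B|: x∈[6,7], y∈[2,4] → 1·2 = 2.
|Parcel A ∪ Parcel B| = 38 − 2 = 36.00.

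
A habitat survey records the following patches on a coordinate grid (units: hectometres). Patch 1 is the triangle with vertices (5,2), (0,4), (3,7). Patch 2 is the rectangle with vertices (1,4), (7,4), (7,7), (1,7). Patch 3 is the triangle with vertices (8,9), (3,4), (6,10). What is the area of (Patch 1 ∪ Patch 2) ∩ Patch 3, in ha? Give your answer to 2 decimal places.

2.25

The region (Patch 1 ∪ Patch 2) ∩ Patch 3 is the polygon with vertices (6,7), (3,4), (4.5,7).
By the shoelace formula its area is 2.25.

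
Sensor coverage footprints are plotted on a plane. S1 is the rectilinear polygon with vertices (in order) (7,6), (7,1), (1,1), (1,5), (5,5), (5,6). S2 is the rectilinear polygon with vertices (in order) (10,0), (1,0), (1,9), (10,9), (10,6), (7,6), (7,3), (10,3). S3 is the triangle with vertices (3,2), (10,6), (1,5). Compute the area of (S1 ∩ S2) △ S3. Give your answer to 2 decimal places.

|S1 ∩ S2| = 26.
|(S1 ∩ S2) ∩ S3| = 11.5397.
|(S1 ∩ S2) △ S3| = 26 + 14.5 − 23.0794 = 17.42.

17.42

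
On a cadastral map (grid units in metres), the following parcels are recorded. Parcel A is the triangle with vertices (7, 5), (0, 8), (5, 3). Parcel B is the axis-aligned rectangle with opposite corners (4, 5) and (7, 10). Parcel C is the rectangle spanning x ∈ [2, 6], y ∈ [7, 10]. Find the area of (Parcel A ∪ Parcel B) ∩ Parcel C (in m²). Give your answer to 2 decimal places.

6.02

|Parcel A ∪ Parcel B| = 23.0714.
|(Parcel A ∪ Parcel B) ∩ Parcel C| = 6.02.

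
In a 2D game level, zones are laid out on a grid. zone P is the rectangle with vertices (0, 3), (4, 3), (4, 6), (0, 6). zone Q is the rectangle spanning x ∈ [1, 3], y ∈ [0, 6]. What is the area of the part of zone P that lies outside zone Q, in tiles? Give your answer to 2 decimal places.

|zone P∩zone Q|: x∈[1,3], y∈[3,6] → 2·3 = 6.
|zone P| = 12.
|zone P ∖ zone Q| = |zone P| − |zone P∩zone Q| = 12 − 6 = 6.00.

6.00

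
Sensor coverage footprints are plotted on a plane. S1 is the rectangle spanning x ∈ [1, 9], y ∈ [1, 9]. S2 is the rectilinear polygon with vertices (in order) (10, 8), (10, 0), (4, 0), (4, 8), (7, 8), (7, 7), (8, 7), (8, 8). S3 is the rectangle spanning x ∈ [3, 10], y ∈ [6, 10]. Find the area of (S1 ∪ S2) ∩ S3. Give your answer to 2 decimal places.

20.00

The region (S1 ∪ S2) ∩ S3 is the polygon with vertices (9,9), (9,8), (10,8), (10,6), (3,6), (3,9).
By the shoelace formula its area is 20.00.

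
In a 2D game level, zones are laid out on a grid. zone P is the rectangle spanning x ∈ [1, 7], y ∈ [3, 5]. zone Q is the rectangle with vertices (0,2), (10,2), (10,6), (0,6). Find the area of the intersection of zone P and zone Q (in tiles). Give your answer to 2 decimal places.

|zone P∩zone Q|: x∈[1,7], y∈[3,5] → 6·2 = 12.

12.00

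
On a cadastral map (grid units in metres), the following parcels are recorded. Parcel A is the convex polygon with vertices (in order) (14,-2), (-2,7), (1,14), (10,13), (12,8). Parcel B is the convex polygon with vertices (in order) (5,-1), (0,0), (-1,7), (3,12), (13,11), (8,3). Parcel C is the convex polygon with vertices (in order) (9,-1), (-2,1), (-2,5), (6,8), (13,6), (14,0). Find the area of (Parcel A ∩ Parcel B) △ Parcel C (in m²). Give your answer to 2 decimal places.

121.63

|Parcel A ∩ Parcel B| = 79.5097.
|(Parcel A ∩ Parcel B) ∩ Parcel C| = 32.1907.
|(Parcel A ∩ Parcel B) △ Parcel C| = 79.5097 + 106.5 − 64.3814 = 121.63.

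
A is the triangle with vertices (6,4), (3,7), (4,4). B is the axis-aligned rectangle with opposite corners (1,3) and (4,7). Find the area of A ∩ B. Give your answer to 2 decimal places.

The intersection is the polygon with vertices (4,6), (4,4), (3,7).
By the shoelace formula its area is 1.00.

1.00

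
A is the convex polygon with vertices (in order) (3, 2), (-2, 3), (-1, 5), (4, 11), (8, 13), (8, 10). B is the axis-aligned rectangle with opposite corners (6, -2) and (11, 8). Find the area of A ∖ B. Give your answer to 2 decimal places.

|A| = 49.5, |A∩B| = 0.45.
|A ∖ B| = |A| − |A∩B| = 49.5 − 0.45 = 49.05.

49.05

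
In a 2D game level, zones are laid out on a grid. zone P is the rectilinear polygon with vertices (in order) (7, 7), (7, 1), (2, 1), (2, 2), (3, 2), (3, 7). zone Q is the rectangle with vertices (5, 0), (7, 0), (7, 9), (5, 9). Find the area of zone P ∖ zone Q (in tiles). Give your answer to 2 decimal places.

|zone P| = 25, |zone P∩zone Q| = 12.
|zone P ∖ zone Q| = |zone P| − |zone P∩zone Q| = 25 − 12 = 13.00.

13.00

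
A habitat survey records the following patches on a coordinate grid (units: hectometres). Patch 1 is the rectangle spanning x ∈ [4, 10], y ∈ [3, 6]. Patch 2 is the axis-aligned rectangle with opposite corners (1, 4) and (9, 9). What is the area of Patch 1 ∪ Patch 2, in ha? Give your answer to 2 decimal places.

48.00

By inclusion–exclusion:
Individual areas: |Patch 1| = 18, |Patch 2| = 40.
|Patch 1∩Patch 2|: x∈[4,9], y∈[4,6] → 5·2 = 10.
|Patch 1 ∪ Patch 2| = 58 − 10 = 48.00.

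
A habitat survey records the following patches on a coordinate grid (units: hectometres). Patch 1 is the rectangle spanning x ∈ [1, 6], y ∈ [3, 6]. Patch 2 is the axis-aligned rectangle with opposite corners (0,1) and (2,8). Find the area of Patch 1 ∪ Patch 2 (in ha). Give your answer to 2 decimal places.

26.00

By inclusion–exclusion:
Individual areas: |Patch 1| = 15, |Patch 2| = 14.
|Patch 1∩Patch 2|: x∈[1,2], y∈[3,6] → 1·3 = 3.
|Patch 1 ∪ Patch 2| = 29 − 3 = 26.00.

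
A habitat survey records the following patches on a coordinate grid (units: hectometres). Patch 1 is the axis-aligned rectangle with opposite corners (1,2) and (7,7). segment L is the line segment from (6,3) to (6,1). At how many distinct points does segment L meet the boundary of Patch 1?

The segment meets the boundary at (6,2).

1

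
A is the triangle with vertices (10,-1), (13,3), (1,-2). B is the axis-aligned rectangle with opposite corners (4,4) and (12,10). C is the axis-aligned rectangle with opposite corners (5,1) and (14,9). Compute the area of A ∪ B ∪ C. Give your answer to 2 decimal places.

By inclusion–exclusion:
Individual areas: |A| = 16.5, |B| = 48, |C| = 72.
|A∩B| = 0.
|A∩C| = 3.3.
|B∩C|: x∈[5,12], y∈[4,9] → 7·5 = 35.
|A∩B∩C| = 0.
|A ∪ B ∪ C| = 136.5 − 38.3 + 0 = 98.20.

98.20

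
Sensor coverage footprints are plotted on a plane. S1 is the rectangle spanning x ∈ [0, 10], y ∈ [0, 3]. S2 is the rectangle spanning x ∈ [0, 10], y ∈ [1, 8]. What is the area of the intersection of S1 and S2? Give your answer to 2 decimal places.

|S1∩S2|: x∈[0,10], y∈[1,3] → 10·2 = 20.

20.00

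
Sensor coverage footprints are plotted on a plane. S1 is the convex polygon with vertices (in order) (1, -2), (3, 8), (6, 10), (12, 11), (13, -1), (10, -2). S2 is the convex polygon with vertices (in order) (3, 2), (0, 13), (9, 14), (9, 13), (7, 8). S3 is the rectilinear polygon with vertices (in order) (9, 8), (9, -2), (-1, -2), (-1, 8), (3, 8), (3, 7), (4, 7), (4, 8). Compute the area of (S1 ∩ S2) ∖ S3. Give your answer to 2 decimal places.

7.09

|S1 ∩ S2| = 20.1662.
|(S1 ∩ S2) ∩ S3| = 13.0769.
|(S1 ∩ S2) ∖ S3| = 20.1662 − 13.0769 = 7.09.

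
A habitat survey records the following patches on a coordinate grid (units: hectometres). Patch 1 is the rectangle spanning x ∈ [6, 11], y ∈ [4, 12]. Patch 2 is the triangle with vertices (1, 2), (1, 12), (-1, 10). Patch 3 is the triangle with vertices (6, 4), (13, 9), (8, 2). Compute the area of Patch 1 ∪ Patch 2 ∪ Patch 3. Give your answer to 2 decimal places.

By inclusion–exclusion:
Individual areas: |Patch 1| = 40, |Patch 2| = 10, |Patch 3| = 12.
|Patch 1∩Patch 2| = 0.
|Patch 1∩Patch 3| = 7.2.
|Patch 2∩Patch 3| = 0.
|Patch 1∩Patch 2∩Patch 3| = 0.
|Patch 1 ∪ Patch 2 ∪ Patch 3| = 62 − 7.2 + 0 = 54.80.

54.80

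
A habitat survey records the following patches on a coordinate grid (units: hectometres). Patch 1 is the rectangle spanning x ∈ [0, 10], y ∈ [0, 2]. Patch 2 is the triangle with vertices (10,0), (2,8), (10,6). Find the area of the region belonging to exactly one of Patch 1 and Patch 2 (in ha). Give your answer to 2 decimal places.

|Patch 1| = 20, |Patch 2| = 24, |Patch 1∩Patch 2| = 2.
|Patch 1 △ Patch 2| = |Patch 1| + |Patch 2| − 2·|Patch 1∩Patch 2| = 20 + 24 − 4 = 40.00.

40.00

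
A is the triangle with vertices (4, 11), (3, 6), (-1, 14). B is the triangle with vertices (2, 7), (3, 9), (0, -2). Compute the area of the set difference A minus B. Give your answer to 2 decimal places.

13.67

|A| = 14, |A∩B| = 0.3309.
|A ∖ B| = |A| − |A∩B| = 14 − 0.3309 = 13.67.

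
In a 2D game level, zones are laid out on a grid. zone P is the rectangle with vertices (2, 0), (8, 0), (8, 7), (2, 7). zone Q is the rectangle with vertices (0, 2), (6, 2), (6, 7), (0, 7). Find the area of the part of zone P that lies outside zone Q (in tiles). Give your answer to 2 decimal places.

22.00

|zone P∩zone Q|: x∈[2,6], y∈[2,7] → 4·5 = 20.
|zone P| = 42.
|zone P ∖ zone Q| = |zone P| − |zone P∩zone Q| = 42 − 20 = 22.00.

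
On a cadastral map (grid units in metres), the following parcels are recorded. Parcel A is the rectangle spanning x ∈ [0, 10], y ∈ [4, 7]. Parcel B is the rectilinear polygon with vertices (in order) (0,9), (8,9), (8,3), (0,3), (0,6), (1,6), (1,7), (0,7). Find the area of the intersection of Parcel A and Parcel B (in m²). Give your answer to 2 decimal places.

23.00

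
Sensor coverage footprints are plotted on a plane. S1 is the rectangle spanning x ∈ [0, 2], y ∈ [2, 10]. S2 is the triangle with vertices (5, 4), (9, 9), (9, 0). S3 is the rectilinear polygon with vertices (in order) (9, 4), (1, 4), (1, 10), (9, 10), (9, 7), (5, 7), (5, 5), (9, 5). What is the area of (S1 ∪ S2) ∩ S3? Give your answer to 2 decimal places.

|S1 ∪ S2| = 34.
|(S1 ∪ S2) ∩ S3| = 11.20.

11.20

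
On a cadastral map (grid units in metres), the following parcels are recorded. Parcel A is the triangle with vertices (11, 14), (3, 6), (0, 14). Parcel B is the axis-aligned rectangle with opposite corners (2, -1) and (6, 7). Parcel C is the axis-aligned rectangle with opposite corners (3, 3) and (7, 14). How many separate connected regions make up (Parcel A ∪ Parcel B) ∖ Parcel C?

(Parcel A ∪ Parcel B) ∖ Parcel C splits into 2 disjoint pieces (area 31.8125, area 8).

2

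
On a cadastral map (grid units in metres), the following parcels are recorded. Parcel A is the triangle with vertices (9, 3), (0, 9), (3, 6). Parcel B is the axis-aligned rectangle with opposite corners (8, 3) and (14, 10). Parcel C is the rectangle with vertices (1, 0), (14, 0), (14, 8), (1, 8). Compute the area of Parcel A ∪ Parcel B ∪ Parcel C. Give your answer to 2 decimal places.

By inclusion–exclusion:
Individual areas: |Parcel A| = 4.5, |Parcel B| = 42, |Parcel C| = 104.
|Parcel A∩Parcel B| = 0.0833.
|Parcel A∩Parcel C| = 4.25.
|Parcel B∩Parcel C|: x∈[8,14], y∈[3,8] → 6·5 = 30.
|Parcel A∩Parcel B∩Parcel C| = 0.0833.
|Parcel A ∪ Parcel B ∪ Parcel C| = 150.5 − 34.3333 + 0.0833 = 116.25.

116.25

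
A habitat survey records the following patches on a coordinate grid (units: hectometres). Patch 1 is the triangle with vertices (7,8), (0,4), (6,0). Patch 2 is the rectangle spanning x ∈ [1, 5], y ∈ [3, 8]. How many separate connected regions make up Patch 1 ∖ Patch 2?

2

Patch 1 ∖ Patch 2 splits into 2 disjoint pieces (area 14.6071, area 0.619).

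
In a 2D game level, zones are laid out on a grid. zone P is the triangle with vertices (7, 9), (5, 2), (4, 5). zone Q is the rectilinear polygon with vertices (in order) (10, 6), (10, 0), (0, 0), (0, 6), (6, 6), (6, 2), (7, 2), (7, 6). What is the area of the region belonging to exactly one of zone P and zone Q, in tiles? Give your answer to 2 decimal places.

53.75

|zone P| = 6.5, |zone Q| = 56, |zone P∩zone Q| = 4.375.
|zone P △ zone Q| = |zone P| + |zone Q| − 2·|zone P∩zone Q| = 6.5 + 56 − 8.75 = 53.75.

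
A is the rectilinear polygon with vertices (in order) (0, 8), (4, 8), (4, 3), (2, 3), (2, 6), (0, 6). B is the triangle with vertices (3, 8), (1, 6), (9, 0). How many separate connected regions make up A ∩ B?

1

A ∩ B is a single connected region.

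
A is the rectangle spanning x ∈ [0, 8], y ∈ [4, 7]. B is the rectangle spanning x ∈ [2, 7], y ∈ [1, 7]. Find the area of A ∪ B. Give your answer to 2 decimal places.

By inclusion–exclusion:
Individual areas: |A| = 24, |B| = 30.
|A∩B|: x∈[2,7], y∈[4,7] → 5·3 = 15.
|A ∪ B| = 54 − 15 = 39.00.

39.00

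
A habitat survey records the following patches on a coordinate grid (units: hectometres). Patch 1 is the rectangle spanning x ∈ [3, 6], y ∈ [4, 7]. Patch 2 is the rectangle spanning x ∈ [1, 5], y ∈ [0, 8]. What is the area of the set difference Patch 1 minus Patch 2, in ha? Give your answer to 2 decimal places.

|Patch 1∩Patch 2|: x∈[3,5], y∈[4,7] → 2·3 = 6.
|Patch 1| = 9.
|Patch 1 ∖ Patch 2| = |Patch 1| − |Patch 1∩Patch 2| = 9 − 6 = 3.00.

3.00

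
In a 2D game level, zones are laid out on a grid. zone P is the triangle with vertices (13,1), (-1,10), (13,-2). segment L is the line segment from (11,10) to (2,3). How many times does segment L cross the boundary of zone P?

The segment meets the boundary at (4.709,5.107), (5.57,5.777).

2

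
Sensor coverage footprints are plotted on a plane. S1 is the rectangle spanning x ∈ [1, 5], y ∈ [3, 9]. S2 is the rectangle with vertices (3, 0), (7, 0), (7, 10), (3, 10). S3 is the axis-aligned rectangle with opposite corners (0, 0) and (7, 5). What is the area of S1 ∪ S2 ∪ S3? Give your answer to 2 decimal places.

By inclusion–exclusion:
Individual areas: |S1| = 24, |S2| = 40, |S3| = 35.
|S1∩S2|: x∈[3,5], y∈[3,9] → 2·6 = 12.
|S1∩S3|: x∈[1,5], y∈[3,5] → 4·2 = 8.
|S2∩S3|: x∈[3,7], y∈[0,5] → 4·5 = 20.
|S1∩S2∩S3| = 4.
|S1 ∪ S2 ∪ S3| = 99 − 40 + 4 = 63.00.

63.00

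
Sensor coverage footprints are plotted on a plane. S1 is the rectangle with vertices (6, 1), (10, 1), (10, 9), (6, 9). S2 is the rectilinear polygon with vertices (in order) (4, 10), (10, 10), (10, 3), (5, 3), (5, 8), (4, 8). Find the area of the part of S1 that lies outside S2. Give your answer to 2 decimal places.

8.00

|S1| = 32, |S1∩S2| = 24.
|S1 ∖ S2| = |S1| − |S1∩S2| = 32 − 24 = 8.00.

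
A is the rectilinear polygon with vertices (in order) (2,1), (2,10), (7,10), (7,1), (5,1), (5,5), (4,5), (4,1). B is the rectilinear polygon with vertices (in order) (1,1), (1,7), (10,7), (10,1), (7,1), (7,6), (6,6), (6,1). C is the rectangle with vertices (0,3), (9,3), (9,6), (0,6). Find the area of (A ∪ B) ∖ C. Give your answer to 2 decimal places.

|A ∪ B| = 69.
|(A ∪ B) ∩ C| = 24.
|(A ∪ B) ∖ C| = 69 − 24 = 45.00.

45.00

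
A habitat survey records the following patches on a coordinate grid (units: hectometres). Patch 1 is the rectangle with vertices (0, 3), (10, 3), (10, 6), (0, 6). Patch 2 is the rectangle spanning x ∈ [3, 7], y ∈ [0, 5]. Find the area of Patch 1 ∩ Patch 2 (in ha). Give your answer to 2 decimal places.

8.00

|Patch 1∩Patch 2|: x∈[3,7], y∈[3,5] → 4·2 = 8.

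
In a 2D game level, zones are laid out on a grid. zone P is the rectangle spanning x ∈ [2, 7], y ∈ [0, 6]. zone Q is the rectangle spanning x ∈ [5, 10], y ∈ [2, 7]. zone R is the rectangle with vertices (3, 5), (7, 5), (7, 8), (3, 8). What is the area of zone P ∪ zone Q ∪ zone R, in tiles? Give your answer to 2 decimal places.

53.00

By inclusion–exclusion:
Individual areas: |zone P| = 30, |zone Q| = 25, |zone R| = 12.
|zone P∩zone Q|: x∈[5,7], y∈[2,6] → 2·4 = 8.
|zone P∩zone R|: x∈[3,7], y∈[5,6] → 4·1 = 4.
|zone Q∩zone R|: x∈[5,7], y∈[5,7] → 2·2 = 4.
|zone P∩zone Q∩zone R| = 2.
|zone P ∪ zone Q ∪ zone R| = 67 − 16 + 2 = 53.00.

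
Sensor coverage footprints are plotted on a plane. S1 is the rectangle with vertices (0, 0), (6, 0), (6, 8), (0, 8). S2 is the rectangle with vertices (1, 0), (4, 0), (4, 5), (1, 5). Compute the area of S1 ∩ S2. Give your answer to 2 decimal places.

15.00

|S1∩S2|: x∈[1,4], y∈[0,5] → 3·5 = 15.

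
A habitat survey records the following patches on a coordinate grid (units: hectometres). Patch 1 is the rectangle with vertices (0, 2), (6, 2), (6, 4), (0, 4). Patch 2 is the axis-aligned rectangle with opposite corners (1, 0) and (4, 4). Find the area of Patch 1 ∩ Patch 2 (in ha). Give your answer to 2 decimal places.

6.00

|Patch 1∩Patch 2|: x∈[1,4], y∈[2,4] → 3·2 = 6.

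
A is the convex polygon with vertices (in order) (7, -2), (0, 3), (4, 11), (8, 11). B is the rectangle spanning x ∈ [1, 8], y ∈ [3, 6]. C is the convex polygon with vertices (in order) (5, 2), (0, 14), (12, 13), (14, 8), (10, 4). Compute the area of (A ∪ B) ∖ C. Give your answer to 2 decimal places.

|A ∪ B| = 65.75.
|(A ∪ B) ∩ C| = 36.9857.
|(A ∪ B) ∖ C| = 65.75 − 36.9857 = 28.76.

28.76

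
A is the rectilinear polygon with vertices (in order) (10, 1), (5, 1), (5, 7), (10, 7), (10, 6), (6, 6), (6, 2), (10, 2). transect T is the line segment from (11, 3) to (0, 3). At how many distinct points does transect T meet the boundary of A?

The segment meets the boundary at (6,3), (5,3).

2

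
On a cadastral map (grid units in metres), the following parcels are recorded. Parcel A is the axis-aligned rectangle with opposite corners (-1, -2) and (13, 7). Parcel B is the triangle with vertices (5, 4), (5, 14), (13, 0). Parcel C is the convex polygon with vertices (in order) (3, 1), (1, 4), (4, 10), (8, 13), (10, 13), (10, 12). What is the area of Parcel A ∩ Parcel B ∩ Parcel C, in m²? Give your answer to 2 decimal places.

The intersection is the polygon with vertices (5,7), (6.818,7), (5,4.143).
By the shoelace formula its area is 2.60.

2.60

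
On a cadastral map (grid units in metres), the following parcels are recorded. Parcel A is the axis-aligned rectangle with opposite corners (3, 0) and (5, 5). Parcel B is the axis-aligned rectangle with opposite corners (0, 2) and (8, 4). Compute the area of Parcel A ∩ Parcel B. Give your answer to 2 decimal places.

|Parcel A∩Parcel B|: x∈[3,5], y∈[2,4] → 2·2 = 4.

4.00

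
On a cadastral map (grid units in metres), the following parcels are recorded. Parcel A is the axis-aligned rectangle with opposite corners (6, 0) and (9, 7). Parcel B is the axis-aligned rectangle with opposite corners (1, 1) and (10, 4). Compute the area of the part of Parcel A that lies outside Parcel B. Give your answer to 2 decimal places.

|Parcel A∩Parcel B|: x∈[6,9], y∈[1,4] → 3·3 = 9.
|Parcel A| = 21.
|Parcel A ∖ Parcel B| = |Parcel A| − |Parcel A∩Parcel B| = 21 − 9 = 12.00.

12.00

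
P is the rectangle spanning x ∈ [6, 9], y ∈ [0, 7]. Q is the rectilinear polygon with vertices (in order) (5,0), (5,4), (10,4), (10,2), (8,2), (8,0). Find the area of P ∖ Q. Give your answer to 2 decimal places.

|P| = 21, |P∩Q| = 10.
|P ∖ Q| = |P| − |P∩Q| = 21 − 10 = 11.00.

11.00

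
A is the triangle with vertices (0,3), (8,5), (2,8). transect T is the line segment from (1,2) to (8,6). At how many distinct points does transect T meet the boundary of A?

The segment meets the boundary at (7.067,5.467), (4.889,4.222).

2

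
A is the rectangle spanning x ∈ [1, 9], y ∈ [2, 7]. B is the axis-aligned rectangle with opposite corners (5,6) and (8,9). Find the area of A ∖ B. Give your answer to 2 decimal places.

|A∩B|: x∈[5,8], y∈[6,7] → 3·1 = 3.
|A| = 40.
|A ∖ B| = |A| − |A∩B| = 40 − 3 = 37.00.

37.00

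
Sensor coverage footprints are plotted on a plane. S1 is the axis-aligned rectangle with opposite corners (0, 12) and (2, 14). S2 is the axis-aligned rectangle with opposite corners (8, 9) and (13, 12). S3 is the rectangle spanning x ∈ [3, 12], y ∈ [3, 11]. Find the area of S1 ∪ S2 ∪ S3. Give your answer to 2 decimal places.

83.00

By inclusion–exclusion:
Individual areas: |S1| = 4, |S2| = 15, |S3| = 72.
|S1∩S2| = 0 (no overlap).
|S1∩S3| = 0 (no overlap).
|S2∩S3|: x∈[8,12], y∈[9,11] → 4·2 = 8.
|S1∩S2∩S3| = 0.
|S1 ∪ S2 ∪ S3| = 91 − 8 + 0 = 83.00.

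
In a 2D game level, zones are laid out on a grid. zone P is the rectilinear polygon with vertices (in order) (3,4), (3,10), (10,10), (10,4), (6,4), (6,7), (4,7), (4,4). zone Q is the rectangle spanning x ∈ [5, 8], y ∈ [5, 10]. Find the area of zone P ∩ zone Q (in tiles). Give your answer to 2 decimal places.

13.00

The intersection is the polygon with vertices (8,10), (8,5), (6,5), (6,7), (5,7), (5,10).
By the shoelace formula its area is 13.00.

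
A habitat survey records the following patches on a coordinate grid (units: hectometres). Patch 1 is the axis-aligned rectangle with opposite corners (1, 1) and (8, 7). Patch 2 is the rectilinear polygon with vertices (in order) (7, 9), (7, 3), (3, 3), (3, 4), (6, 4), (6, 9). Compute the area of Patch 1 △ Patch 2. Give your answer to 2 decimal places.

37.00

|Patch 1| = 42, |Patch 2| = 9, |Patch 1∩Patch 2| = 7.
|Patch 1 △ Patch 2| = |Patch 1| + |Patch 2| − 2·|Patch 1∩Patch 2| = 42 + 9 − 14 = 37.00.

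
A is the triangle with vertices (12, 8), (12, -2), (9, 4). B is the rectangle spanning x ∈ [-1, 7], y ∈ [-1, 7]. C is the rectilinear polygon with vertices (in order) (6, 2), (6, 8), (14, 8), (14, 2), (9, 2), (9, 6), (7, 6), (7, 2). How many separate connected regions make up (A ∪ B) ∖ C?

(A ∪ B) ∖ C splits into 2 disjoint pieces (area 4, area 59).

2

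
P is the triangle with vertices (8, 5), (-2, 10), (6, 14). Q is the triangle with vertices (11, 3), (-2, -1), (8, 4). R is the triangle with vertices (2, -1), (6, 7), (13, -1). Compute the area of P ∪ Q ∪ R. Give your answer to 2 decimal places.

86.25

By inclusion–exclusion:
Individual areas: |P| = 40, |Q| = 12.5, |R| = 44.
|P∩Q| = 0.
|P∩R| = 0.9778.
|Q∩R| = 9.2736.
|P∩Q∩R| = 0.
|P ∪ Q ∪ R| = 96.5 − 10.2514 + 0 = 86.25.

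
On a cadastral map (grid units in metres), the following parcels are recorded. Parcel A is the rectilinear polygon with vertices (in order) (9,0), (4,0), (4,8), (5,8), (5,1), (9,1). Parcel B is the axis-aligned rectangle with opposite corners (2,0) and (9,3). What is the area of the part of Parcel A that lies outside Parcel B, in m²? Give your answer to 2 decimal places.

5.00

|Parcel A| = 12, |Parcel A∩Parcel B| = 7.
|Parcel A ∖ Parcel B| = |Parcel A| − |Parcel A∩Parcel B| = 12 − 7 = 5.00.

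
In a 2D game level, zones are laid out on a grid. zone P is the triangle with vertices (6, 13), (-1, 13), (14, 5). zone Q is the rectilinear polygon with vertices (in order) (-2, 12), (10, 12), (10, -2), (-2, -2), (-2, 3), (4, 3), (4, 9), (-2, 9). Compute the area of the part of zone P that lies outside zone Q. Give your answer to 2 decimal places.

|zone P| = 28, |zone P∩zone Q| = 17.7042.
|zone P ∖ zone Q| = |zone P| − |zone P∩zone Q| = 28 − 17.7042 = 10.30.

10.30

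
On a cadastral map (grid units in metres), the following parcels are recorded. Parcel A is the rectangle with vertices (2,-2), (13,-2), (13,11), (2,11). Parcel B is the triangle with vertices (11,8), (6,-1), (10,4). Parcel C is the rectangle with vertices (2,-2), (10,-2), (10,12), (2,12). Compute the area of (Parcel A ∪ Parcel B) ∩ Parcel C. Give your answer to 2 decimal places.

The region (Parcel A ∪ Parcel B) ∩ Parcel C is the polygon with vertices (2,11), (10,11), (10,-2), (2,-2).
By the shoelace formula its area is 104.00.

104.00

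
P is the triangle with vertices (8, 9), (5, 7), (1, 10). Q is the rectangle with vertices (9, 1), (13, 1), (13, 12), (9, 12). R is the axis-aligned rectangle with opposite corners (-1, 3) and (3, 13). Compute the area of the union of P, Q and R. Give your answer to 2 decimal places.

By inclusion–exclusion:
Individual areas: |P| = 8.5, |Q| = 44, |R| = 40.
|P∩Q| = 0.
|P∩R| = 1.2143.
|Q∩R| = 0 (no overlap).
|P∩Q∩R| = 0.
|P ∪ Q ∪ R| = 92.5 − 1.2143 + 0 = 91.29.

91.29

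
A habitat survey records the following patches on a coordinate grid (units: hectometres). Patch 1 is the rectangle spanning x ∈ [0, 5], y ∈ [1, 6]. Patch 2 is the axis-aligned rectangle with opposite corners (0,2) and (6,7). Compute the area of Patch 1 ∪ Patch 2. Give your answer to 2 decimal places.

35.00

By inclusion–exclusion:
Individual areas: |Patch 1| = 25, |Patch 2| = 30.
|Patch 1∩Patch 2|: x∈[0,5], y∈[2,6] → 5·4 = 20.
|Patch 1 ∪ Patch 2| = 55 − 20 = 35.00.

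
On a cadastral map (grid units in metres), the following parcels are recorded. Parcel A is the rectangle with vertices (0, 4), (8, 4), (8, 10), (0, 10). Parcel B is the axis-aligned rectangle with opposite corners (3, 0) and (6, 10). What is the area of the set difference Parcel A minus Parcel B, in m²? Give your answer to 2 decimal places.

|Parcel A∩Parcel B|: x∈[3,6], y∈[4,10] → 3·6 = 18.
|Parcel A| = 48.
|Parcel A ∖ Parcel B| = |Parcel A| − |Parcel A∩Parcel B| = 48 − 18 = 30.00.

30.00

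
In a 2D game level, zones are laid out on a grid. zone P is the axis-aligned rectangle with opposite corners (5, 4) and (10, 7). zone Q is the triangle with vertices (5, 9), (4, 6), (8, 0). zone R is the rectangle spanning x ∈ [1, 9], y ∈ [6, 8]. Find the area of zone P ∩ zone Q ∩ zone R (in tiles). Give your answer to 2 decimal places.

The intersection is the polygon with vertices (5.667,7), (6,6), (5,6), (5,7).
By the shoelace formula its area is 0.83.

0.83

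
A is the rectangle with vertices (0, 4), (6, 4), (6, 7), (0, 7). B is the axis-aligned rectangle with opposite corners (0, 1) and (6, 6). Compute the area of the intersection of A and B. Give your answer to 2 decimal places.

|A∩B|: x∈[0,6], y∈[4,6] → 6·2 = 12.

12.00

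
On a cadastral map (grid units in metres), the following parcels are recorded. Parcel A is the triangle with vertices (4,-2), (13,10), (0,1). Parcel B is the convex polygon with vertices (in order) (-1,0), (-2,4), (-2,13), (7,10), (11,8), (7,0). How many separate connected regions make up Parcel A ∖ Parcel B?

Parcel A ∖ Parcel B splits into 2 disjoint pieces (area 4.1667, area 1.7742).

2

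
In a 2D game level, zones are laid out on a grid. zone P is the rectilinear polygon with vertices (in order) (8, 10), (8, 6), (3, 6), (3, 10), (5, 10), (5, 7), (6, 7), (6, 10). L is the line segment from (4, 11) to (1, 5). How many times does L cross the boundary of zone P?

The segment meets the boundary at (3,9), (3.5,10).

2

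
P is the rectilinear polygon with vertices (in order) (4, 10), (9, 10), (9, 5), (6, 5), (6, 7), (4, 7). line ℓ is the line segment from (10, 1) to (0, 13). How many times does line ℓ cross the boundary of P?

4

The segment meets the boundary at (4,8.2), (5,7), (6,5.8), (6.667,5).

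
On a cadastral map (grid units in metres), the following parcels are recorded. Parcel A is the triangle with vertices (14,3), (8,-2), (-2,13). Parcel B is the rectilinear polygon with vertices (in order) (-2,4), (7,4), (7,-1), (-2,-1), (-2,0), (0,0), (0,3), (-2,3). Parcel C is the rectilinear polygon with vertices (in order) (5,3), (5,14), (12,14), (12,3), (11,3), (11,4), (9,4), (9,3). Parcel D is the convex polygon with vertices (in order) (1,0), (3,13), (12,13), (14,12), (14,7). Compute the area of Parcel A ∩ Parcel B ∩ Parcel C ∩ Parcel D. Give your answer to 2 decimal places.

1.95

The intersection is the polygon with vertices (7,3.231), (6.571,3), (5,3), (5,4), (7,4).
By the shoelace formula its area is 1.95.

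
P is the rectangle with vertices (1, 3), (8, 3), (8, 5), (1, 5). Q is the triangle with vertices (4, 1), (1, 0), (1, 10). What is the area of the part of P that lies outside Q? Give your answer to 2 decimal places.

|P| = 14, |P∩Q| = 4.
|P ∖ Q| = |P| − |P∩Q| = 14 − 4 = 10.00.

10.00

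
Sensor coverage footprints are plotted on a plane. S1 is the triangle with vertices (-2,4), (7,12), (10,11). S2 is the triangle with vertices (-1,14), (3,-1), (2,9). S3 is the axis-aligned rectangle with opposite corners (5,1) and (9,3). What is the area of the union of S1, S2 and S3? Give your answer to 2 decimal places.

35.75

By inclusion–exclusion:
Individual areas: |S1| = 16.5, |S2| = 12.5, |S3| = 8.
|S1∩S2| = 1.2477.
|S1∩S3| = 0.
|S2∩S3| = 0.
|S1∩S2∩S3| = 0.
|S1 ∪ S2 ∪ S3| = 37 − 1.2477 + 0 = 35.75.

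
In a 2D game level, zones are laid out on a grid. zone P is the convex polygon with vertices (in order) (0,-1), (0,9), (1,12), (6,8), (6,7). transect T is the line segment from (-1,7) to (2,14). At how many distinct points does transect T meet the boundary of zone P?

The segment meets the boundary at (1.106,11.915), (0.5,10.5).

2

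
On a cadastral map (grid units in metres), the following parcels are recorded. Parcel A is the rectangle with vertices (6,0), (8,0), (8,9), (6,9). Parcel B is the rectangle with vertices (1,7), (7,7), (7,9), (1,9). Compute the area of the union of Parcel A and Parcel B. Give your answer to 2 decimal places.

28.00

By inclusion–exclusion:
Individual areas: |Parcel A| = 18, |Parcel B| = 12.
|Parcel A∩Parcel B|: x∈[6,7], y∈[7,9] → 1·2 = 2.
|Parcel A ∪ Parcel B| = 30 − 2 = 28.00.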